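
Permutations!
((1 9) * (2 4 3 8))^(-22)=(9)(2 3)(4 8)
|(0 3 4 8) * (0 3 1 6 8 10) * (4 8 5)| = 6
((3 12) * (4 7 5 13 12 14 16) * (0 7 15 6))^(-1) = (0 6 15 4 16 14 3 12 13 5 7)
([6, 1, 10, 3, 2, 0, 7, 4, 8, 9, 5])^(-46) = (0 4 5 7 10 6 2)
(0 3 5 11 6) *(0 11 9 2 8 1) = (0 3 5 9 2 8 1)(6 11) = [3, 0, 8, 5, 4, 9, 11, 7, 1, 2, 10, 6]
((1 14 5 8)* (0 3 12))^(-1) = ((0 3 12)(1 14 5 8))^(-1) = (0 12 3)(1 8 5 14)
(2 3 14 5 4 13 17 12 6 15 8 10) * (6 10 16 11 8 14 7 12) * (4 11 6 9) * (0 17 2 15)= [17, 1, 3, 7, 13, 11, 0, 12, 16, 4, 15, 8, 10, 2, 5, 14, 6, 9]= (0 17 9 4 13 2 3 7 12 10 15 14 5 11 8 16 6)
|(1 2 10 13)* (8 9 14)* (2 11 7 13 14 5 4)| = 28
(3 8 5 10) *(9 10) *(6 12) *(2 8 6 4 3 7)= (2 8 5 9 10 7)(3 6 12 4)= [0, 1, 8, 6, 3, 9, 12, 2, 5, 10, 7, 11, 4]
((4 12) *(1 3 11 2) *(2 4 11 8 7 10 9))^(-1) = (1 2 9 10 7 8 3)(4 11 12)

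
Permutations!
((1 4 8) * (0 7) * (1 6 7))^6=((0 1 4 8 6 7))^6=(8)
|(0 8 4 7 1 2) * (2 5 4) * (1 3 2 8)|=|(8)(0 1 5 4 7 3 2)|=7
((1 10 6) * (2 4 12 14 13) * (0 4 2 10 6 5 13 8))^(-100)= (14)(5 10 13)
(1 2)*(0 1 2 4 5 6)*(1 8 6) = (0 8 6)(1 4 5) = [8, 4, 2, 3, 5, 1, 0, 7, 6]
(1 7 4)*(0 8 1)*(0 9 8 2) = (0 2)(1 7 4 9 8) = [2, 7, 0, 3, 9, 5, 6, 4, 1, 8]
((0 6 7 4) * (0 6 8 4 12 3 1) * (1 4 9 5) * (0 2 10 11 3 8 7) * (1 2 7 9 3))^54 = (0 5 10 1 12 3 6 9 2 11 7 8 4)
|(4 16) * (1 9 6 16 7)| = |(1 9 6 16 4 7)| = 6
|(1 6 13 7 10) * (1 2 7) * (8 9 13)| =|(1 6 8 9 13)(2 7 10)| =15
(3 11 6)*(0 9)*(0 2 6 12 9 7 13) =[7, 1, 6, 11, 4, 5, 3, 13, 8, 2, 10, 12, 9, 0] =(0 7 13)(2 6 3 11 12 9)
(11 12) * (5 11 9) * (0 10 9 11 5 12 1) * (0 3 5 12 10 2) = (0 2)(1 3 5 12 11)(9 10) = [2, 3, 0, 5, 4, 12, 6, 7, 8, 10, 9, 1, 11]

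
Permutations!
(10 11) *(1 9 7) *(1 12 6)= (1 9 7 12 6)(10 11)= [0, 9, 2, 3, 4, 5, 1, 12, 8, 7, 11, 10, 6]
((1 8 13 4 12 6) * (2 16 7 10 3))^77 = (1 6 12 4 13 8)(2 7 3 16 10)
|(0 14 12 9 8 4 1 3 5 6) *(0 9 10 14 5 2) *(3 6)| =60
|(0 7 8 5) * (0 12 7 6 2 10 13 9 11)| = |(0 6 2 10 13 9 11)(5 12 7 8)| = 28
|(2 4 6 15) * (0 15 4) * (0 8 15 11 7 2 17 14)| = 8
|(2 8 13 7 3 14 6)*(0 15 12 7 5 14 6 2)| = |(0 15 12 7 3 6)(2 8 13 5 14)| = 30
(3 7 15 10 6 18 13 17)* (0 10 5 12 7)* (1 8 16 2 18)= (0 10 6 1 8 16 2 18 13 17 3)(5 12 7 15)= [10, 8, 18, 0, 4, 12, 1, 15, 16, 9, 6, 11, 7, 17, 14, 5, 2, 3, 13]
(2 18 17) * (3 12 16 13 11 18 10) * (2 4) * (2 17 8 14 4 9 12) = (2 10 3)(4 17 9 12 16 13 11 18 8 14) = [0, 1, 10, 2, 17, 5, 6, 7, 14, 12, 3, 18, 16, 11, 4, 15, 13, 9, 8]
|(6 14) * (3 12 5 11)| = 4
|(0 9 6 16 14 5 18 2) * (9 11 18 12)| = |(0 11 18 2)(5 12 9 6 16 14)| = 12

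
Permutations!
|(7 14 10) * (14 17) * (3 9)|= |(3 9)(7 17 14 10)|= 4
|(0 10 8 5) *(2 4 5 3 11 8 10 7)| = 15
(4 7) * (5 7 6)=(4 6 5 7)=[0, 1, 2, 3, 6, 7, 5, 4]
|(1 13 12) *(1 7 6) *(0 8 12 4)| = |(0 8 12 7 6 1 13 4)| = 8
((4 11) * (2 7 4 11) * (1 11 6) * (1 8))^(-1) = ((1 11 6 8)(2 7 4))^(-1) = (1 8 6 11)(2 4 7)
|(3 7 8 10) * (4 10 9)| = |(3 7 8 9 4 10)| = 6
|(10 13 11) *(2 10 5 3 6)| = 7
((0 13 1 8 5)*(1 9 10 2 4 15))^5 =(0 4)(1 9)(2 5)(8 10)(13 15)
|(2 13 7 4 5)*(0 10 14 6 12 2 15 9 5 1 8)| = 33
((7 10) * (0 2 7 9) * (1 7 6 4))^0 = ((0 2 6 4 1 7 10 9))^0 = (10)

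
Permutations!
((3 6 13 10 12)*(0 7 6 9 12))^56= ((0 7 6 13 10)(3 9 12))^56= (0 7 6 13 10)(3 12 9)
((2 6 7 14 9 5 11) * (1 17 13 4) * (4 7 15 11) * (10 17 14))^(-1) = (1 4 5 9 14)(2 11 15 6)(7 13 17 10)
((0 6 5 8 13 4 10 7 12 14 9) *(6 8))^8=(0 9 14 12 7 10 4 13 8)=((0 8 13 4 10 7 12 14 9)(5 6))^8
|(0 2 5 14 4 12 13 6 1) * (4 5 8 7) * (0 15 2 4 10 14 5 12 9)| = |(0 4 9)(1 15 2 8 7 10 14 12 13 6)| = 30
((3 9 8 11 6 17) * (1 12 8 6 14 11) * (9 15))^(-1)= (1 8 12)(3 17 6 9 15)(11 14)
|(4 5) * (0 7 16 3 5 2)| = 7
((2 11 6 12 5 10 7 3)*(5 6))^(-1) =(2 3 7 10 5 11)(6 12)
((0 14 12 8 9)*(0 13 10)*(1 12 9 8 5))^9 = (0 10 13 9 14)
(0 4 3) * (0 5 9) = (0 4 3 5 9) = [4, 1, 2, 5, 3, 9, 6, 7, 8, 0]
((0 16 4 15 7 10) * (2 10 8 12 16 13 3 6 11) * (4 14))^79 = (0 3 11 10 13 6 2)(4 7 12 14 15 8 16)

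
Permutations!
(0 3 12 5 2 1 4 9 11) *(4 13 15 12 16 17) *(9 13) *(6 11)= (0 3 16 17 4 13 15 12 5 2 1 9 6 11)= [3, 9, 1, 16, 13, 2, 11, 7, 8, 6, 10, 0, 5, 15, 14, 12, 17, 4]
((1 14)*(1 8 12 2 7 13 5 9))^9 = (14)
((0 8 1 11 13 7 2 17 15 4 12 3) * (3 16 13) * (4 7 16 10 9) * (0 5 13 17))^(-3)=((0 8 1 11 3 5 13 16 17 15 7 2)(4 12 10 9))^(-3)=(0 15 13 11)(1 2 17 5)(3 8 7 16)(4 12 10 9)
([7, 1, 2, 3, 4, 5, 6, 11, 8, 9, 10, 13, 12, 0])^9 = [7, 1, 2, 3, 4, 5, 6, 11, 8, 9, 10, 13, 12, 0]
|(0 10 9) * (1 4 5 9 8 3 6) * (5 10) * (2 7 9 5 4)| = |(0 4 10 8 3 6 1 2 7 9)| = 10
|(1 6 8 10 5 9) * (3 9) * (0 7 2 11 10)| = 11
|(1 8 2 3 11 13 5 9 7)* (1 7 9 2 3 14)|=|(1 8 3 11 13 5 2 14)|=8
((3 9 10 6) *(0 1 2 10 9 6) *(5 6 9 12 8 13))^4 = (3 13 9 5 12 6 8)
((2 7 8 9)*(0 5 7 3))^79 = (0 7 9 3 5 8 2)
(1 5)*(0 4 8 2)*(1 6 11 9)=[4, 5, 0, 3, 8, 6, 11, 7, 2, 1, 10, 9]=(0 4 8 2)(1 5 6 11 9)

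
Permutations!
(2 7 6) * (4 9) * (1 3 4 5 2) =(1 3 4 9 5 2 7 6) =[0, 3, 7, 4, 9, 2, 1, 6, 8, 5]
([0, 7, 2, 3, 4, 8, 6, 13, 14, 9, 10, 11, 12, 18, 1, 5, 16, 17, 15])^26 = (1 13 15 8)(5 14 7 18)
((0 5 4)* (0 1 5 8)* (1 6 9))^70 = (9)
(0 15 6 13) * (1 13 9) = (0 15 6 9 1 13) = [15, 13, 2, 3, 4, 5, 9, 7, 8, 1, 10, 11, 12, 0, 14, 6]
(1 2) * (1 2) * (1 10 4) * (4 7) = (1 10 7 4) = [0, 10, 2, 3, 1, 5, 6, 4, 8, 9, 7]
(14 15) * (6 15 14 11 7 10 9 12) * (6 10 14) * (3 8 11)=[0, 1, 2, 8, 4, 5, 15, 14, 11, 12, 9, 7, 10, 13, 6, 3]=(3 8 11 7 14 6 15)(9 12 10)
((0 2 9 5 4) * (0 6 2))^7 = (2 5 6 9 4)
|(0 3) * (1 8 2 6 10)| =10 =|(0 3)(1 8 2 6 10)|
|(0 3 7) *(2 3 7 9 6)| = |(0 7)(2 3 9 6)| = 4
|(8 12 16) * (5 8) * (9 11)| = |(5 8 12 16)(9 11)| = 4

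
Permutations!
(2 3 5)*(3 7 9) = (2 7 9 3 5) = [0, 1, 7, 5, 4, 2, 6, 9, 8, 3]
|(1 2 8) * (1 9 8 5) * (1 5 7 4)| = |(1 2 7 4)(8 9)| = 4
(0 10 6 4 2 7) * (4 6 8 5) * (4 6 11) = (0 10 8 5 6 11 4 2 7) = [10, 1, 7, 3, 2, 6, 11, 0, 5, 9, 8, 4]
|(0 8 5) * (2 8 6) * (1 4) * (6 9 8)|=|(0 9 8 5)(1 4)(2 6)|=4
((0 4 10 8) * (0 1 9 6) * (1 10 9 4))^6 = (10)(0 1 4 9 6) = ((0 1 4 9 6)(8 10))^6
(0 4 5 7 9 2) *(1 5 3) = (0 4 3 1 5 7 9 2) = [4, 5, 0, 1, 3, 7, 6, 9, 8, 2]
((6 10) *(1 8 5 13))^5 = (1 8 5 13)(6 10)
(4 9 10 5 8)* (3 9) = [0, 1, 2, 9, 3, 8, 6, 7, 4, 10, 5] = (3 9 10 5 8 4)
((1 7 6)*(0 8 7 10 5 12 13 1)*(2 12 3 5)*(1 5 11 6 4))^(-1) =(0 6 11 3 5 13 12 2 10 1 4 7 8)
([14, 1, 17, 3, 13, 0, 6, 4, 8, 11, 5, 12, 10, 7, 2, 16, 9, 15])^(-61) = (0 16 5 15 10 17 12 2 11 14 9)(4 7 13)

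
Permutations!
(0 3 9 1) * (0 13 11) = (0 3 9 1 13 11) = [3, 13, 2, 9, 4, 5, 6, 7, 8, 1, 10, 0, 12, 11]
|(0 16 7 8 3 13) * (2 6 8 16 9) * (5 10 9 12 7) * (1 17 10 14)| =15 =|(0 12 7 16 5 14 1 17 10 9 2 6 8 3 13)|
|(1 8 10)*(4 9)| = 6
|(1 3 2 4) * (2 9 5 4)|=|(1 3 9 5 4)|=5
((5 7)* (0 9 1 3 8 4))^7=(0 9 1 3 8 4)(5 7)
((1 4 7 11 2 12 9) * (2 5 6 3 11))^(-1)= ((1 4 7 2 12 9)(3 11 5 6))^(-1)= (1 9 12 2 7 4)(3 6 5 11)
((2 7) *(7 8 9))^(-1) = (2 7 9 8) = ((2 8 9 7))^(-1)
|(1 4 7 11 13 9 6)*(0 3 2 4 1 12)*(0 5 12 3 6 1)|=10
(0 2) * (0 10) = (0 2 10) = [2, 1, 10, 3, 4, 5, 6, 7, 8, 9, 0]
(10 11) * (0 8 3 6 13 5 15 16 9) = (0 8 3 6 13 5 15 16 9)(10 11) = [8, 1, 2, 6, 4, 15, 13, 7, 3, 0, 11, 10, 12, 5, 14, 16, 9]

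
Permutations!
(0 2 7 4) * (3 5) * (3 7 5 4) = [2, 1, 5, 4, 0, 7, 6, 3] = (0 2 5 7 3 4)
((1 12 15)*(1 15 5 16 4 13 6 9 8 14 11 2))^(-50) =((1 12 5 16 4 13 6 9 8 14 11 2))^(-50) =(1 11 8 6 4 5)(2 14 9 13 16 12)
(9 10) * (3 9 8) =[0, 1, 2, 9, 4, 5, 6, 7, 3, 10, 8] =(3 9 10 8)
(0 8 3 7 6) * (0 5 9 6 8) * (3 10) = (3 7 8 10)(5 9 6) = [0, 1, 2, 7, 4, 9, 5, 8, 10, 6, 3]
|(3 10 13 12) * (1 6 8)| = 12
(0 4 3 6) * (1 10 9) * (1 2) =(0 4 3 6)(1 10 9 2) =[4, 10, 1, 6, 3, 5, 0, 7, 8, 2, 9]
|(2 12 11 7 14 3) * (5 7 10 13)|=9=|(2 12 11 10 13 5 7 14 3)|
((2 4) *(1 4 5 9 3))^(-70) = (1 2 9)(3 4 5)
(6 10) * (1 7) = (1 7)(6 10) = [0, 7, 2, 3, 4, 5, 10, 1, 8, 9, 6]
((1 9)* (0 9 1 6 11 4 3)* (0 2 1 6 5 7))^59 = ((0 9 5 7)(1 6 11 4 3 2))^59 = (0 7 5 9)(1 2 3 4 11 6)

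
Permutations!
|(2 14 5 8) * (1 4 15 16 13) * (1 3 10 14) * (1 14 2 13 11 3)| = 12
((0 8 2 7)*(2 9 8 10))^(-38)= (0 2)(7 10)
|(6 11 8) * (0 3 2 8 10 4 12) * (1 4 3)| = 12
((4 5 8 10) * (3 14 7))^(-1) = ((3 14 7)(4 5 8 10))^(-1) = (3 7 14)(4 10 8 5)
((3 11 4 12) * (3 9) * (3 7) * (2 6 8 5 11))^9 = ((2 6 8 5 11 4 12 9 7 3))^9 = (2 3 7 9 12 4 11 5 8 6)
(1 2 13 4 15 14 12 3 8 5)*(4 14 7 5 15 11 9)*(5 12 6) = (1 2 13 14 6 5)(3 8 15 7 12)(4 11 9) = [0, 2, 13, 8, 11, 1, 5, 12, 15, 4, 10, 9, 3, 14, 6, 7]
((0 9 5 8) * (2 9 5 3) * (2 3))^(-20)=(9)(0 5 8)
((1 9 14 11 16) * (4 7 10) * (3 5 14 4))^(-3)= (1 14 10 9 11 3 4 16 5 7)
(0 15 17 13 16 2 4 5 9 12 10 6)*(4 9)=(0 15 17 13 16 2 9 12 10 6)(4 5)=[15, 1, 9, 3, 5, 4, 0, 7, 8, 12, 6, 11, 10, 16, 14, 17, 2, 13]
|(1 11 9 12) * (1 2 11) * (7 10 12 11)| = 4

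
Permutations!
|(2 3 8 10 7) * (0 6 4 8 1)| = 9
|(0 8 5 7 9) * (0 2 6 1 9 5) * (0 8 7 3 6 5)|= |(0 7)(1 9 2 5 3 6)|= 6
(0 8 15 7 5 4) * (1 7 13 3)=(0 8 15 13 3 1 7 5 4)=[8, 7, 2, 1, 0, 4, 6, 5, 15, 9, 10, 11, 12, 3, 14, 13]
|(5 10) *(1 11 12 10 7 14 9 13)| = 9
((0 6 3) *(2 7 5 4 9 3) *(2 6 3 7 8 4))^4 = (2 7 4)(5 9 8)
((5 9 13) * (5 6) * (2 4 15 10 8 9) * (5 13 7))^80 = (15)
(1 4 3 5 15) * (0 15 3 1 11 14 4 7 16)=(0 15 11 14 4 1 7 16)(3 5)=[15, 7, 2, 5, 1, 3, 6, 16, 8, 9, 10, 14, 12, 13, 4, 11, 0]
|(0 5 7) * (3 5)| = |(0 3 5 7)| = 4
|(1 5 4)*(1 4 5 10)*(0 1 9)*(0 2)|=5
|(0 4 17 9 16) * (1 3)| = 10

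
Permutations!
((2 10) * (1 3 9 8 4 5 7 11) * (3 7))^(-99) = (11)(2 10)(3 9 8 4 5)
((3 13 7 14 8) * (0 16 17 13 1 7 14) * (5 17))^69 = (0 7 1 3 8 14 13 17 5 16)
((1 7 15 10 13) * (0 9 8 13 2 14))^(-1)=(0 14 2 10 15 7 1 13 8 9)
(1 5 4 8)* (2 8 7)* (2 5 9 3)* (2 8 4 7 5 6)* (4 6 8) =(1 9 3 4 5 7 8)(2 6) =[0, 9, 6, 4, 5, 7, 2, 8, 1, 3]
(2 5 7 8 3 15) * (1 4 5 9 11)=[0, 4, 9, 15, 5, 7, 6, 8, 3, 11, 10, 1, 12, 13, 14, 2]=(1 4 5 7 8 3 15 2 9 11)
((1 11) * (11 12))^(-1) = (1 11 12)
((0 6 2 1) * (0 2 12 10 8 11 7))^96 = (0 11 10 6 7 8 12)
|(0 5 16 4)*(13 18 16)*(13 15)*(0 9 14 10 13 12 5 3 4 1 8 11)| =|(0 3 4 9 14 10 13 18 16 1 8 11)(5 15 12)| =12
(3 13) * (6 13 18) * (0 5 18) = (0 5 18 6 13 3) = [5, 1, 2, 0, 4, 18, 13, 7, 8, 9, 10, 11, 12, 3, 14, 15, 16, 17, 6]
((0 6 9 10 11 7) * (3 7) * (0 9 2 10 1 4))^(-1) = (0 4 1 9 7 3 11 10 2 6)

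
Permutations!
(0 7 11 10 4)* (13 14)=(0 7 11 10 4)(13 14)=[7, 1, 2, 3, 0, 5, 6, 11, 8, 9, 4, 10, 12, 14, 13]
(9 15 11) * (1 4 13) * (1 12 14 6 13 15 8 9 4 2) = [0, 2, 1, 3, 15, 5, 13, 7, 9, 8, 10, 4, 14, 12, 6, 11] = (1 2)(4 15 11)(6 13 12 14)(8 9)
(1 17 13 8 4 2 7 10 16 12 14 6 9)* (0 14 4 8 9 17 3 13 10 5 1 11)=(0 14 6 17 10 16 12 4 2 7 5 1 3 13 9 11)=[14, 3, 7, 13, 2, 1, 17, 5, 8, 11, 16, 0, 4, 9, 6, 15, 12, 10]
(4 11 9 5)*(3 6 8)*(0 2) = (0 2)(3 6 8)(4 11 9 5) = [2, 1, 0, 6, 11, 4, 8, 7, 3, 5, 10, 9]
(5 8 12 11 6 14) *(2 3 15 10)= [0, 1, 3, 15, 4, 8, 14, 7, 12, 9, 2, 6, 11, 13, 5, 10]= (2 3 15 10)(5 8 12 11 6 14)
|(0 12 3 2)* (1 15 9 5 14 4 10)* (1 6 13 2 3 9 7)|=30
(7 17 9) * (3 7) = (3 7 17 9) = [0, 1, 2, 7, 4, 5, 6, 17, 8, 3, 10, 11, 12, 13, 14, 15, 16, 9]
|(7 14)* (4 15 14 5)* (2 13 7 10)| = 8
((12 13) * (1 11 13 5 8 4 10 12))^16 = ((1 11 13)(4 10 12 5 8))^16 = (1 11 13)(4 10 12 5 8)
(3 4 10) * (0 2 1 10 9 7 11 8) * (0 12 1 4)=[2, 10, 4, 0, 9, 5, 6, 11, 12, 7, 3, 8, 1]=(0 2 4 9 7 11 8 12 1 10 3)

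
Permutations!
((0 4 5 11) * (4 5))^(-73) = ((0 5 11))^(-73) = (0 11 5)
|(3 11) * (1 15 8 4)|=4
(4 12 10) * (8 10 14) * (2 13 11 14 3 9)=(2 13 11 14 8 10 4 12 3 9)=[0, 1, 13, 9, 12, 5, 6, 7, 10, 2, 4, 14, 3, 11, 8]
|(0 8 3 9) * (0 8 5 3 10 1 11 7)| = 9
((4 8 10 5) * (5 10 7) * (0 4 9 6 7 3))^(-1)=((10)(0 4 8 3)(5 9 6 7))^(-1)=(10)(0 3 8 4)(5 7 6 9)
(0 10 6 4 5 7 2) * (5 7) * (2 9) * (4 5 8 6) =(0 10 4 7 9 2)(5 8 6) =[10, 1, 0, 3, 7, 8, 5, 9, 6, 2, 4]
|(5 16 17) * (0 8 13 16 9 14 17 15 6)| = 12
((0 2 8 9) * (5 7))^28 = ((0 2 8 9)(5 7))^28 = (9)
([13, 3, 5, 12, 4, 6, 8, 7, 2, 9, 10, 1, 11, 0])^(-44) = (13)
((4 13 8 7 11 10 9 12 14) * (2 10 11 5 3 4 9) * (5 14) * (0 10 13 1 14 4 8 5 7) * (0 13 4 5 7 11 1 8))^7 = ((0 10 2 4 8 13 7 5 3)(1 14 9 12 11))^7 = (0 5 13 4 10 3 7 8 2)(1 9 11 14 12)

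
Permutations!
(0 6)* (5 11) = (0 6)(5 11) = [6, 1, 2, 3, 4, 11, 0, 7, 8, 9, 10, 5]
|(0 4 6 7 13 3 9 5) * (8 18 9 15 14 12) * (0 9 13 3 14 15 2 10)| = |(0 4 6 7 3 2 10)(5 9)(8 18 13 14 12)| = 70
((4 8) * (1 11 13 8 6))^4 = (1 4 13)(6 8 11)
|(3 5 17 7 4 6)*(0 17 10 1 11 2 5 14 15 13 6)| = |(0 17 7 4)(1 11 2 5 10)(3 14 15 13 6)| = 20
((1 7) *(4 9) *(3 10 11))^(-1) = ((1 7)(3 10 11)(4 9))^(-1) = (1 7)(3 11 10)(4 9)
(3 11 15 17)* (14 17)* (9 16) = (3 11 15 14 17)(9 16) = [0, 1, 2, 11, 4, 5, 6, 7, 8, 16, 10, 15, 12, 13, 17, 14, 9, 3]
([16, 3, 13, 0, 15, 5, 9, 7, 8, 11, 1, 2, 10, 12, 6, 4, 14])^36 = (16)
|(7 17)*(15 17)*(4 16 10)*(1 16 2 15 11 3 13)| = 11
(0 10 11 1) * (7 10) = [7, 0, 2, 3, 4, 5, 6, 10, 8, 9, 11, 1] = (0 7 10 11 1)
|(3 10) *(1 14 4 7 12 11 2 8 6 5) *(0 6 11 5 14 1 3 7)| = 60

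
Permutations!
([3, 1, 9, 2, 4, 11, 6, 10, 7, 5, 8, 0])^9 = (0 9)(2 11)(3 5)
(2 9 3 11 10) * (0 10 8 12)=(0 10 2 9 3 11 8 12)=[10, 1, 9, 11, 4, 5, 6, 7, 12, 3, 2, 8, 0]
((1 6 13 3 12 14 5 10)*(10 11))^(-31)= (1 14 6 5 13 11 3 10 12)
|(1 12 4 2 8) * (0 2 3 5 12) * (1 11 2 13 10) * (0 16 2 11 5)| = 11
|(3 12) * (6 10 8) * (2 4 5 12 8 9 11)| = 10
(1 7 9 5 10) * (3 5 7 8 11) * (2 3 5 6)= [0, 8, 3, 6, 4, 10, 2, 9, 11, 7, 1, 5]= (1 8 11 5 10)(2 3 6)(7 9)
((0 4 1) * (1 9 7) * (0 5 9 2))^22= (0 4 2)(1 9)(5 7)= ((0 4 2)(1 5 9 7))^22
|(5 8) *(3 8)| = |(3 8 5)| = 3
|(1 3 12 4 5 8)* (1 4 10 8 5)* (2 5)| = |(1 3 12 10 8 4)(2 5)| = 6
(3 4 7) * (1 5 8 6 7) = (1 5 8 6 7 3 4) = [0, 5, 2, 4, 1, 8, 7, 3, 6]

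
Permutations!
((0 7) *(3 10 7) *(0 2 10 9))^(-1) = (0 9 3)(2 7 10)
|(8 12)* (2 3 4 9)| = 4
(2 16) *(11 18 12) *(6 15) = [0, 1, 16, 3, 4, 5, 15, 7, 8, 9, 10, 18, 11, 13, 14, 6, 2, 17, 12] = (2 16)(6 15)(11 18 12)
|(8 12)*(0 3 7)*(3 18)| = 4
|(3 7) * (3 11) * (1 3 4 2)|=|(1 3 7 11 4 2)|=6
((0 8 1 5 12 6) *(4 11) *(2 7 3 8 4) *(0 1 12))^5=((0 4 11 2 7 3 8 12 6 1 5))^5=(0 3 5 7 1 2 6 11 12 4 8)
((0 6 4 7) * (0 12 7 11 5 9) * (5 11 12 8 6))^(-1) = ((0 5 9)(4 12 7 8 6))^(-1) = (0 9 5)(4 6 8 7 12)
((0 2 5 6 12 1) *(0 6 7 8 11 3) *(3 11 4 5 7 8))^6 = ((0 2 7 3)(1 6 12)(4 5 8))^6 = (12)(0 7)(2 3)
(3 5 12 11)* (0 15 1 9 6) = (0 15 1 9 6)(3 5 12 11) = [15, 9, 2, 5, 4, 12, 0, 7, 8, 6, 10, 3, 11, 13, 14, 1]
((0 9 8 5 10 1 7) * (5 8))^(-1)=(0 7 1 10 5 9)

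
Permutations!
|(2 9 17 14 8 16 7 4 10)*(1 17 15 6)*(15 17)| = 9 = |(1 15 6)(2 9 17 14 8 16 7 4 10)|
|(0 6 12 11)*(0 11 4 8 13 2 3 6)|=|(2 3 6 12 4 8 13)|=7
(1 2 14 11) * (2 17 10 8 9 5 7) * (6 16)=(1 17 10 8 9 5 7 2 14 11)(6 16)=[0, 17, 14, 3, 4, 7, 16, 2, 9, 5, 8, 1, 12, 13, 11, 15, 6, 10]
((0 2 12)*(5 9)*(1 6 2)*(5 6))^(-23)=((0 1 5 9 6 2 12))^(-23)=(0 2 9 1 12 6 5)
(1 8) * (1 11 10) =(1 8 11 10) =[0, 8, 2, 3, 4, 5, 6, 7, 11, 9, 1, 10]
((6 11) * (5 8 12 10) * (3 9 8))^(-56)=((3 9 8 12 10 5)(6 11))^(-56)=(3 10 8)(5 12 9)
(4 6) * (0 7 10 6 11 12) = (0 7 10 6 4 11 12) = [7, 1, 2, 3, 11, 5, 4, 10, 8, 9, 6, 12, 0]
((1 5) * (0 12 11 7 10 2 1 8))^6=(0 1 7)(2 11 8)(5 10 12)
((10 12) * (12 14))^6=((10 14 12))^6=(14)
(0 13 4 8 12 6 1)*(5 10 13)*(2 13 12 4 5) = (0 2 13 5 10 12 6 1)(4 8) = [2, 0, 13, 3, 8, 10, 1, 7, 4, 9, 12, 11, 6, 5]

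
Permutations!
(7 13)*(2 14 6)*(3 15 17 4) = (2 14 6)(3 15 17 4)(7 13) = [0, 1, 14, 15, 3, 5, 2, 13, 8, 9, 10, 11, 12, 7, 6, 17, 16, 4]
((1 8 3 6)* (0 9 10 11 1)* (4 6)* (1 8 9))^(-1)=(0 6 4 3 8 11 10 9 1)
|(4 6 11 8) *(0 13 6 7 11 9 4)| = 8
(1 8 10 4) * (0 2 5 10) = (0 2 5 10 4 1 8) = [2, 8, 5, 3, 1, 10, 6, 7, 0, 9, 4]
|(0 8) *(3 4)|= |(0 8)(3 4)|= 2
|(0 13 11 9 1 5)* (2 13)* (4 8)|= |(0 2 13 11 9 1 5)(4 8)|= 14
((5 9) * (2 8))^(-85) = ((2 8)(5 9))^(-85) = (2 8)(5 9)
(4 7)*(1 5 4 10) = (1 5 4 7 10) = [0, 5, 2, 3, 7, 4, 6, 10, 8, 9, 1]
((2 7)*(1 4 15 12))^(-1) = ((1 4 15 12)(2 7))^(-1) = (1 12 15 4)(2 7)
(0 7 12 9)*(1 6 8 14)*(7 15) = (0 15 7 12 9)(1 6 8 14) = [15, 6, 2, 3, 4, 5, 8, 12, 14, 0, 10, 11, 9, 13, 1, 7]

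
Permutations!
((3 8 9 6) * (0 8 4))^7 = (0 8 9 6 3 4)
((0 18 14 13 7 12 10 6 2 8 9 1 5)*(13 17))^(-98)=((0 18 14 17 13 7 12 10 6 2 8 9 1 5))^(-98)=(18)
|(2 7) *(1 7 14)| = 4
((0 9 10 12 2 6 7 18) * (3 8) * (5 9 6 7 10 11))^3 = (0 12 18 10 7 6 2)(3 8)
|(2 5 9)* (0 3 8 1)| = 12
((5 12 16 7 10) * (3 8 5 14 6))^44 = ((3 8 5 12 16 7 10 14 6))^44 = (3 6 14 10 7 16 12 5 8)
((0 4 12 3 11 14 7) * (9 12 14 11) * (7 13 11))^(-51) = (0 13)(4 11)(7 14)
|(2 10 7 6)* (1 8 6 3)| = 7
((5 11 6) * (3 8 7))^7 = ((3 8 7)(5 11 6))^7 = (3 8 7)(5 11 6)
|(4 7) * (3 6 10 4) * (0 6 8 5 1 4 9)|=|(0 6 10 9)(1 4 7 3 8 5)|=12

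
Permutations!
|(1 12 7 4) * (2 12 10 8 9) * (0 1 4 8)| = |(0 1 10)(2 12 7 8 9)| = 15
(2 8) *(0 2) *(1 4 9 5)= (0 2 8)(1 4 9 5)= [2, 4, 8, 3, 9, 1, 6, 7, 0, 5]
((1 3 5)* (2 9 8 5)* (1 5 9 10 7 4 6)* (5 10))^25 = (1 3 2 5 10 7 4 6)(8 9)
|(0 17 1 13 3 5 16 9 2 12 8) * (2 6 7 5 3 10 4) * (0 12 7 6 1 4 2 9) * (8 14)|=33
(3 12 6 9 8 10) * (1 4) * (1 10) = (1 4 10 3 12 6 9 8) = [0, 4, 2, 12, 10, 5, 9, 7, 1, 8, 3, 11, 6]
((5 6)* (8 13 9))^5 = ((5 6)(8 13 9))^5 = (5 6)(8 9 13)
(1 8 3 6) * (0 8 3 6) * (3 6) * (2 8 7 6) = (0 7 6 1 2 8 3) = [7, 2, 8, 0, 4, 5, 1, 6, 3]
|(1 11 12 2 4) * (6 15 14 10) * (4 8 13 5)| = 8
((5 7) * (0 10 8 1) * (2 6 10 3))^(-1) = (0 1 8 10 6 2 3)(5 7)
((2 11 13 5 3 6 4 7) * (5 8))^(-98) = ((2 11 13 8 5 3 6 4 7))^(-98) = (2 11 13 8 5 3 6 4 7)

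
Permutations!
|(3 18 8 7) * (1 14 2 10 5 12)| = |(1 14 2 10 5 12)(3 18 8 7)| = 12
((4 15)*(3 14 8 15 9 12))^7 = (15)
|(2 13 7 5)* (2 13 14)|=6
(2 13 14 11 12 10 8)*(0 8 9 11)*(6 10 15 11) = (0 8 2 13 14)(6 10 9)(11 12 15) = [8, 1, 13, 3, 4, 5, 10, 7, 2, 6, 9, 12, 15, 14, 0, 11]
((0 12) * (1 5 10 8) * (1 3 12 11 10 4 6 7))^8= (0 10 3)(1 6 5 7 4)(8 12 11)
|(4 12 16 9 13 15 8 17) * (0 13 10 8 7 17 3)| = |(0 13 15 7 17 4 12 16 9 10 8 3)| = 12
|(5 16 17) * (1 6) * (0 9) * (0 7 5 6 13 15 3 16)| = 28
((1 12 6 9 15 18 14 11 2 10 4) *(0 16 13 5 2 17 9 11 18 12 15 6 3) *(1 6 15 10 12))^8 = (18)(0 16 13 5 2 12 3)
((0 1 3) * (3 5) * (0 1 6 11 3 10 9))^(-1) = (0 9 10 5 1 3 11 6)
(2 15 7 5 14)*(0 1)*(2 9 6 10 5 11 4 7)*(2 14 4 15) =[1, 0, 2, 3, 7, 4, 10, 11, 8, 6, 5, 15, 12, 13, 9, 14] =(0 1)(4 7 11 15 14 9 6 10 5)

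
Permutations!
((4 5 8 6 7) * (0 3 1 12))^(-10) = ((0 3 1 12)(4 5 8 6 7))^(-10) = (0 1)(3 12)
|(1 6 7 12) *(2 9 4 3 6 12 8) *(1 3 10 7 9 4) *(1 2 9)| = |(1 12 3 6)(2 4 10 7 8 9)| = 12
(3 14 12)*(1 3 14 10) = (1 3 10)(12 14) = [0, 3, 2, 10, 4, 5, 6, 7, 8, 9, 1, 11, 14, 13, 12]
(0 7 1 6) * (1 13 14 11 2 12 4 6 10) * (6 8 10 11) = (0 7 13 14 6)(1 11 2 12 4 8 10) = [7, 11, 12, 3, 8, 5, 0, 13, 10, 9, 1, 2, 4, 14, 6]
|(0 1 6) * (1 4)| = 4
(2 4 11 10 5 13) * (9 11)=(2 4 9 11 10 5 13)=[0, 1, 4, 3, 9, 13, 6, 7, 8, 11, 5, 10, 12, 2]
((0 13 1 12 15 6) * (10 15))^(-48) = (0 13 1 12 10 15 6)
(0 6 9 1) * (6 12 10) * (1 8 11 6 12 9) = (0 9 8 11 6 1)(10 12) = [9, 0, 2, 3, 4, 5, 1, 7, 11, 8, 12, 6, 10]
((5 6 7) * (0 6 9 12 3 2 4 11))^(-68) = ((0 6 7 5 9 12 3 2 4 11))^(-68) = (0 7 9 3 4)(2 11 6 5 12)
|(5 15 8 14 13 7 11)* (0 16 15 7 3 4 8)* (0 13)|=24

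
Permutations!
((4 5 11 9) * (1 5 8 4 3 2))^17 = (1 2 3 9 11 5)(4 8)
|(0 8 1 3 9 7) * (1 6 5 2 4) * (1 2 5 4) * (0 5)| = |(0 8 6 4 2 1 3 9 7 5)| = 10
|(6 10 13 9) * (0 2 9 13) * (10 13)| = 6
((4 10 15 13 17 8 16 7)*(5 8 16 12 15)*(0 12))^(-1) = ((0 12 15 13 17 16 7 4 10 5 8))^(-1) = (0 8 5 10 4 7 16 17 13 15 12)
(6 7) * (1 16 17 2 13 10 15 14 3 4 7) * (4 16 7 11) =(1 7 6)(2 13 10 15 14 3 16 17)(4 11) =[0, 7, 13, 16, 11, 5, 1, 6, 8, 9, 15, 4, 12, 10, 3, 14, 17, 2]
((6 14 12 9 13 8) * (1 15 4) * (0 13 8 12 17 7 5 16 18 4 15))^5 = ((0 13 12 9 8 6 14 17 7 5 16 18 4 1))^5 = (0 6 16 13 14 18 12 17 4 9 7 1 8 5)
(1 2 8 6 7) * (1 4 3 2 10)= (1 10)(2 8 6 7 4 3)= [0, 10, 8, 2, 3, 5, 7, 4, 6, 9, 1]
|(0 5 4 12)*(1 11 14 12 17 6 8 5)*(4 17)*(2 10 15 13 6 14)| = |(0 1 11 2 10 15 13 6 8 5 17 14 12)| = 13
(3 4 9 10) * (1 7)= [0, 7, 2, 4, 9, 5, 6, 1, 8, 10, 3]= (1 7)(3 4 9 10)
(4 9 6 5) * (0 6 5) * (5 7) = [6, 1, 2, 3, 9, 4, 0, 5, 8, 7] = (0 6)(4 9 7 5)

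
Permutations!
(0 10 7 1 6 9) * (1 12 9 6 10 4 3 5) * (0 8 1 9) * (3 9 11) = (0 4 9 8 1 10 7 12)(3 5 11) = [4, 10, 2, 5, 9, 11, 6, 12, 1, 8, 7, 3, 0]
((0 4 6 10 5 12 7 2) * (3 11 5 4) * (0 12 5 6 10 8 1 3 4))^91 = (0 4 10)(1 3 11 6 8)(2 12 7)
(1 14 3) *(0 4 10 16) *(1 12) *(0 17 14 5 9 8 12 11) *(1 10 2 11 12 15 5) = [4, 1, 11, 12, 2, 9, 6, 7, 15, 8, 16, 0, 10, 13, 3, 5, 17, 14] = (0 4 2 11)(3 12 10 16 17 14)(5 9 8 15)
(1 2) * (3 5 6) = (1 2)(3 5 6) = [0, 2, 1, 5, 4, 6, 3]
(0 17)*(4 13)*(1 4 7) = (0 17)(1 4 13 7) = [17, 4, 2, 3, 13, 5, 6, 1, 8, 9, 10, 11, 12, 7, 14, 15, 16, 0]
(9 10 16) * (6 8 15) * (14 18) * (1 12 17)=(1 12 17)(6 8 15)(9 10 16)(14 18)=[0, 12, 2, 3, 4, 5, 8, 7, 15, 10, 16, 11, 17, 13, 18, 6, 9, 1, 14]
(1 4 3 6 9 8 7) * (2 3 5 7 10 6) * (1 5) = (1 4)(2 3)(5 7)(6 9 8 10) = [0, 4, 3, 2, 1, 7, 9, 5, 10, 8, 6]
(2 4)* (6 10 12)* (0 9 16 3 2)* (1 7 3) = (0 9 16 1 7 3 2 4)(6 10 12) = [9, 7, 4, 2, 0, 5, 10, 3, 8, 16, 12, 11, 6, 13, 14, 15, 1]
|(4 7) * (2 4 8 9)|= 5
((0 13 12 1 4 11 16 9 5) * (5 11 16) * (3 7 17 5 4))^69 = (0 7 12 5 3 13 17 1)(4 16 9 11)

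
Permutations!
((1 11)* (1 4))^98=(1 4 11)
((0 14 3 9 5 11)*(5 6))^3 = (0 9 11 3 5 14 6)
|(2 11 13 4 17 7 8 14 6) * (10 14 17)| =21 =|(2 11 13 4 10 14 6)(7 8 17)|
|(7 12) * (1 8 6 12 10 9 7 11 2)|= |(1 8 6 12 11 2)(7 10 9)|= 6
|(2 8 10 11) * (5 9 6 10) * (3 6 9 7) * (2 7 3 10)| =|(2 8 5 3 6)(7 10 11)| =15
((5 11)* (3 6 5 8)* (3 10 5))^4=(11)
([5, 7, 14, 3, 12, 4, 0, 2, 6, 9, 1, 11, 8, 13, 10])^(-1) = [6, 10, 7, 3, 5, 0, 8, 1, 12, 9, 14, 11, 4, 13, 2]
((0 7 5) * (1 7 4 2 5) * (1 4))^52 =(0 2 7)(1 5 4)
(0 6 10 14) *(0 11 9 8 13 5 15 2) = (0 6 10 14 11 9 8 13 5 15 2) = [6, 1, 0, 3, 4, 15, 10, 7, 13, 8, 14, 9, 12, 5, 11, 2]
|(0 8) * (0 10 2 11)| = |(0 8 10 2 11)| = 5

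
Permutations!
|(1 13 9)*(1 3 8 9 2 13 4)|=6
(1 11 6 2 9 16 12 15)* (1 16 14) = [0, 11, 9, 3, 4, 5, 2, 7, 8, 14, 10, 6, 15, 13, 1, 16, 12] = (1 11 6 2 9 14)(12 15 16)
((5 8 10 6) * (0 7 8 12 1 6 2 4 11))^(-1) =((0 7 8 10 2 4 11)(1 6 5 12))^(-1) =(0 11 4 2 10 8 7)(1 12 5 6)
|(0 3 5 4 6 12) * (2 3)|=|(0 2 3 5 4 6 12)|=7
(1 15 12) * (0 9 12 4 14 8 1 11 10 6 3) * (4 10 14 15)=(0 9 12 11 14 8 1 4 15 10 6 3)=[9, 4, 2, 0, 15, 5, 3, 7, 1, 12, 6, 14, 11, 13, 8, 10]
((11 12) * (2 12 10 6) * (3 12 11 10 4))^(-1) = (2 6 10 12 3 4 11) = ((2 11 4 3 12 10 6))^(-1)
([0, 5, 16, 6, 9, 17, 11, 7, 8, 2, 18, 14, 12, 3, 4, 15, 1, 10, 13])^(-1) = [0, 16, 9, 13, 14, 1, 3, 7, 8, 4, 17, 6, 12, 18, 11, 15, 2, 5, 10]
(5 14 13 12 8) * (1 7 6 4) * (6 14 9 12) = [0, 7, 2, 3, 1, 9, 4, 14, 5, 12, 10, 11, 8, 6, 13] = (1 7 14 13 6 4)(5 9 12 8)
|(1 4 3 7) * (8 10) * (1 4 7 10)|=|(1 7 4 3 10 8)|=6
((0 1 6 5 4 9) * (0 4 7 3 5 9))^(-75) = (9) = ((0 1 6 9 4)(3 5 7))^(-75)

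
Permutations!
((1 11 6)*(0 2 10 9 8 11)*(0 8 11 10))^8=((0 2)(1 8 10 9 11 6))^8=(1 10 11)(6 8 9)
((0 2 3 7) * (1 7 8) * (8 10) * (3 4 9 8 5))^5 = (0 1 9 2 7 8 4)(3 5 10)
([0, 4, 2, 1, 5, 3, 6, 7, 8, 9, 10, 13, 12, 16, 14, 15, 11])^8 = (11 16 13)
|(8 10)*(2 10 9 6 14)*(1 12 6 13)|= 9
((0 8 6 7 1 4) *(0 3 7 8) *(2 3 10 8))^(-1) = ((1 4 10 8 6 2 3 7))^(-1) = (1 7 3 2 6 8 10 4)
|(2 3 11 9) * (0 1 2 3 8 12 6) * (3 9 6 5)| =|(0 1 2 8 12 5 3 11 6)| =9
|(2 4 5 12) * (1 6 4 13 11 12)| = |(1 6 4 5)(2 13 11 12)| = 4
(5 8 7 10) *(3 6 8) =(3 6 8 7 10 5) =[0, 1, 2, 6, 4, 3, 8, 10, 7, 9, 5]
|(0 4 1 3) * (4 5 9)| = 6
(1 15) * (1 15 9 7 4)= (15)(1 9 7 4)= [0, 9, 2, 3, 1, 5, 6, 4, 8, 7, 10, 11, 12, 13, 14, 15]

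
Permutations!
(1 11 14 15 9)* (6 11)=[0, 6, 2, 3, 4, 5, 11, 7, 8, 1, 10, 14, 12, 13, 15, 9]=(1 6 11 14 15 9)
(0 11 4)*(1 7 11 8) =(0 8 1 7 11 4) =[8, 7, 2, 3, 0, 5, 6, 11, 1, 9, 10, 4]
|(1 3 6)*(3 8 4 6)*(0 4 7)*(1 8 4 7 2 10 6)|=|(0 7)(1 4)(2 10 6 8)|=4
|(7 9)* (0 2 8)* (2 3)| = |(0 3 2 8)(7 9)| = 4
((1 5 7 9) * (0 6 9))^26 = (0 9 5)(1 7 6)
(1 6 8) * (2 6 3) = (1 3 2 6 8) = [0, 3, 6, 2, 4, 5, 8, 7, 1]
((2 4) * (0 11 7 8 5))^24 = (0 5 8 7 11) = ((0 11 7 8 5)(2 4))^24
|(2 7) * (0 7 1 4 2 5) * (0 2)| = 6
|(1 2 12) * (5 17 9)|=|(1 2 12)(5 17 9)|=3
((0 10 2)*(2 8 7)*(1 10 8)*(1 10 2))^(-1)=((10)(0 8 7 1 2))^(-1)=(10)(0 2 1 7 8)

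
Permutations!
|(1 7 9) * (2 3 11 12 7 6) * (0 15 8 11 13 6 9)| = 12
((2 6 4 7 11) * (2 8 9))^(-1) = ((2 6 4 7 11 8 9))^(-1) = (2 9 8 11 7 4 6)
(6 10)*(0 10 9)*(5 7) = (0 10 6 9)(5 7) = [10, 1, 2, 3, 4, 7, 9, 5, 8, 0, 6]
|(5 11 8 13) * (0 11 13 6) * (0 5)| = |(0 11 8 6 5 13)| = 6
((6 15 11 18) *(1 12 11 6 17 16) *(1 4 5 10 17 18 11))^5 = ((18)(1 12)(4 5 10 17 16)(6 15))^5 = (18)(1 12)(6 15)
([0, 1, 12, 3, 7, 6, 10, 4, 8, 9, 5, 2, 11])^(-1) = [0, 1, 11, 3, 7, 10, 5, 4, 8, 9, 6, 12, 2]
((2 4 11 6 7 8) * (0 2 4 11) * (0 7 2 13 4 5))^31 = ((0 13 4 7 8 5)(2 11 6))^31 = (0 13 4 7 8 5)(2 11 6)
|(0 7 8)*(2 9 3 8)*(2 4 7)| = |(0 2 9 3 8)(4 7)| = 10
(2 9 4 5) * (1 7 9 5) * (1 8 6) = (1 7 9 4 8 6)(2 5) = [0, 7, 5, 3, 8, 2, 1, 9, 6, 4]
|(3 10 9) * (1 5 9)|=|(1 5 9 3 10)|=5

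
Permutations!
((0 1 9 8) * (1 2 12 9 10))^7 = ((0 2 12 9 8)(1 10))^7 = (0 12 8 2 9)(1 10)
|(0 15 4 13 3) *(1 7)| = |(0 15 4 13 3)(1 7)| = 10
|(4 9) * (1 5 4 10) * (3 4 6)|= 7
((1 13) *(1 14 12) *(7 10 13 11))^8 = (1 11 7 10 13 14 12) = ((1 11 7 10 13 14 12))^8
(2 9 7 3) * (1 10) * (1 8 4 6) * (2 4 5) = [0, 10, 9, 4, 6, 2, 1, 3, 5, 7, 8] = (1 10 8 5 2 9 7 3 4 6)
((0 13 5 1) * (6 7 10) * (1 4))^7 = ((0 13 5 4 1)(6 7 10))^7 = (0 5 1 13 4)(6 7 10)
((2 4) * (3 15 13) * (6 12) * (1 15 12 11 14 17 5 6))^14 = (1 12 3 13 15)(5 17 14 11 6)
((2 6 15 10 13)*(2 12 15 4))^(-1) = (2 4 6)(10 15 12 13)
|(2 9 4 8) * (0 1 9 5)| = 7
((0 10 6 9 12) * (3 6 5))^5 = (0 9 3 10 12 6 5)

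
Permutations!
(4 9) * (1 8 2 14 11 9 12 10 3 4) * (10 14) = (1 8 2 10 3 4 12 14 11 9) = [0, 8, 10, 4, 12, 5, 6, 7, 2, 1, 3, 9, 14, 13, 11]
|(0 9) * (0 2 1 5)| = |(0 9 2 1 5)| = 5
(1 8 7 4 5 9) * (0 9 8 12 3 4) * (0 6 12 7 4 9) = (1 7 6 12 3 9)(4 5 8) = [0, 7, 2, 9, 5, 8, 12, 6, 4, 1, 10, 11, 3]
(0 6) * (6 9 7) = (0 9 7 6) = [9, 1, 2, 3, 4, 5, 0, 6, 8, 7]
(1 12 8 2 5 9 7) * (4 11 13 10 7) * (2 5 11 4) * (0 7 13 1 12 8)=(0 7 12)(1 8 5 9 2 11)(10 13)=[7, 8, 11, 3, 4, 9, 6, 12, 5, 2, 13, 1, 0, 10]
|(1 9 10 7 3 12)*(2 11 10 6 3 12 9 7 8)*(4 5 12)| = 60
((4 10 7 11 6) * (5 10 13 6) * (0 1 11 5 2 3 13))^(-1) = ((0 1 11 2 3 13 6 4)(5 10 7))^(-1) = (0 4 6 13 3 2 11 1)(5 7 10)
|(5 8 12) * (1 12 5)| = 2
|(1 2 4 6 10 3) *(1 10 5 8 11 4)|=10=|(1 2)(3 10)(4 6 5 8 11)|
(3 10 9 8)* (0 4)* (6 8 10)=(0 4)(3 6 8)(9 10)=[4, 1, 2, 6, 0, 5, 8, 7, 3, 10, 9]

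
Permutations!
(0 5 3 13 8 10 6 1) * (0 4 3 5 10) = [10, 4, 2, 13, 3, 5, 1, 7, 0, 9, 6, 11, 12, 8] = (0 10 6 1 4 3 13 8)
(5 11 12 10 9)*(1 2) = (1 2)(5 11 12 10 9) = [0, 2, 1, 3, 4, 11, 6, 7, 8, 5, 9, 12, 10]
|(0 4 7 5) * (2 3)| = 4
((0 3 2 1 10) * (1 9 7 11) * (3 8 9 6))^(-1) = (0 10 1 11 7 9 8)(2 3 6)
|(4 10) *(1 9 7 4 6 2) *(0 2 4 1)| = 6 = |(0 2)(1 9 7)(4 10 6)|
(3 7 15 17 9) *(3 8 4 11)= (3 7 15 17 9 8 4 11)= [0, 1, 2, 7, 11, 5, 6, 15, 4, 8, 10, 3, 12, 13, 14, 17, 16, 9]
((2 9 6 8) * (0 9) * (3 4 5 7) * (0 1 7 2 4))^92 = (0 6 4 2 7)(1 3 9 8 5)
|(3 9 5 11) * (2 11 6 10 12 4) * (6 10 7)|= 8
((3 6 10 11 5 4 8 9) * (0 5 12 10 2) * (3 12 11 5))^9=((0 3 6 2)(4 8 9 12 10 5))^9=(0 3 6 2)(4 12)(5 9)(8 10)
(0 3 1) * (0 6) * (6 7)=(0 3 1 7 6)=[3, 7, 2, 1, 4, 5, 0, 6]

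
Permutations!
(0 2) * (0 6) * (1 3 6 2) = (0 1 3 6) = [1, 3, 2, 6, 4, 5, 0]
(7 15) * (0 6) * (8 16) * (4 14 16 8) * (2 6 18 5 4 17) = (0 18 5 4 14 16 17 2 6)(7 15) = [18, 1, 6, 3, 14, 4, 0, 15, 8, 9, 10, 11, 12, 13, 16, 7, 17, 2, 5]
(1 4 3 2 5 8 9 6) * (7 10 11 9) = (1 4 3 2 5 8 7 10 11 9 6) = [0, 4, 5, 2, 3, 8, 1, 10, 7, 6, 11, 9]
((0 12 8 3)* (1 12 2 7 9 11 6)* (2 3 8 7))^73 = ((0 3)(1 12 7 9 11 6))^73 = (0 3)(1 12 7 9 11 6)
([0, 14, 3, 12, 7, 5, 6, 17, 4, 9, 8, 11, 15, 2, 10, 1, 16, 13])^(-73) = (1 15 12 3 2 13 17 7 4 8 10 14)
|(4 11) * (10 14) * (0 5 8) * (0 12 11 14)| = |(0 5 8 12 11 4 14 10)| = 8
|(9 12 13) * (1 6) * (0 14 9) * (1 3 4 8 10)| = 30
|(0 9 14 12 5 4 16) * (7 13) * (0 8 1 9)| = |(1 9 14 12 5 4 16 8)(7 13)| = 8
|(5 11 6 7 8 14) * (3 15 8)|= 8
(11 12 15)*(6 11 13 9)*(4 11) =(4 11 12 15 13 9 6) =[0, 1, 2, 3, 11, 5, 4, 7, 8, 6, 10, 12, 15, 9, 14, 13]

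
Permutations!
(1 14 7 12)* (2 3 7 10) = (1 14 10 2 3 7 12) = [0, 14, 3, 7, 4, 5, 6, 12, 8, 9, 2, 11, 1, 13, 10]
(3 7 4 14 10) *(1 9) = (1 9)(3 7 4 14 10) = [0, 9, 2, 7, 14, 5, 6, 4, 8, 1, 3, 11, 12, 13, 10]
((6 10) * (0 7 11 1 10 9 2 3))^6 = (0 9 1)(2 10 7)(3 6 11)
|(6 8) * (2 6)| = 3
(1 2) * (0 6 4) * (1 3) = (0 6 4)(1 2 3) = [6, 2, 3, 1, 0, 5, 4]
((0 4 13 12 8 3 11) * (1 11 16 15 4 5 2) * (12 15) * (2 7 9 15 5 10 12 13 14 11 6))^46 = ((0 10 12 8 3 16 13 5 7 9 15 4 14 11)(1 6 2))^46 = (0 3 7 14 12 13 15)(1 6 2)(4 10 16 9 11 8 5)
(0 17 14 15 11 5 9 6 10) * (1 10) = (0 17 14 15 11 5 9 6 1 10) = [17, 10, 2, 3, 4, 9, 1, 7, 8, 6, 0, 5, 12, 13, 15, 11, 16, 14]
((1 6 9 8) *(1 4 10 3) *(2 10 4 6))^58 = (1 10)(2 3)(6 9 8)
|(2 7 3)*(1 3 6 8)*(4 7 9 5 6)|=14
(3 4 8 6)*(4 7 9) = (3 7 9 4 8 6) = [0, 1, 2, 7, 8, 5, 3, 9, 6, 4]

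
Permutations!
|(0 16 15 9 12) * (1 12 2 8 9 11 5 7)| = 24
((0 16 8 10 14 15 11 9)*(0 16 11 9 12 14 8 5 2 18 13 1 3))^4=((0 11 12 14 15 9 16 5 2 18 13 1 3)(8 10))^4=(0 15 2 3 14 5 1 12 16 13 11 9 18)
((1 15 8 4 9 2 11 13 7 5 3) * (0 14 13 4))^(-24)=((0 14 13 7 5 3 1 15 8)(2 11 4 9))^(-24)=(0 7 1)(3 8 13)(5 15 14)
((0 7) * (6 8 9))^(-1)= ((0 7)(6 8 9))^(-1)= (0 7)(6 9 8)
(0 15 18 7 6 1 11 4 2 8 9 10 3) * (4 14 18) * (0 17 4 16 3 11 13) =(0 15 16 3 17 4 2 8 9 10 11 14 18 7 6 1 13) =[15, 13, 8, 17, 2, 5, 1, 6, 9, 10, 11, 14, 12, 0, 18, 16, 3, 4, 7]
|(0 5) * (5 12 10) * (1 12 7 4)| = |(0 7 4 1 12 10 5)| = 7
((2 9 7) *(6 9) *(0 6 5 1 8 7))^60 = ((0 6 9)(1 8 7 2 5))^60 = (9)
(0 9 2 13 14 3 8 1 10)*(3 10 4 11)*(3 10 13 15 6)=(0 9 2 15 6 3 8 1 4 11 10)(13 14)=[9, 4, 15, 8, 11, 5, 3, 7, 1, 2, 0, 10, 12, 14, 13, 6]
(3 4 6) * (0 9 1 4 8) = (0 9 1 4 6 3 8) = [9, 4, 2, 8, 6, 5, 3, 7, 0, 1]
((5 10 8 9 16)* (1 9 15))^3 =((1 9 16 5 10 8 15))^3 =(1 5 15 16 8 9 10)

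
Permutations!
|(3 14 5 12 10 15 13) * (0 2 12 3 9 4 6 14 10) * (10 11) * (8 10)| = 33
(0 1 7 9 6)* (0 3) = [1, 7, 2, 0, 4, 5, 3, 9, 8, 6] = (0 1 7 9 6 3)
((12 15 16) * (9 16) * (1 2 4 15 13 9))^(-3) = ((1 2 4 15)(9 16 12 13))^(-3) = (1 2 4 15)(9 16 12 13)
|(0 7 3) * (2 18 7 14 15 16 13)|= 9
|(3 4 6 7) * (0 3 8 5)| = |(0 3 4 6 7 8 5)| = 7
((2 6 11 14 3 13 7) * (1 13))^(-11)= (1 11 7 3 6 13 14 2)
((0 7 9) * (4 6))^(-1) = (0 9 7)(4 6)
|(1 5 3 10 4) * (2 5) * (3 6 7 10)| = |(1 2 5 6 7 10 4)| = 7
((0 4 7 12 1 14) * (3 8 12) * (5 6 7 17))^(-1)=((0 4 17 5 6 7 3 8 12 1 14))^(-1)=(0 14 1 12 8 3 7 6 5 17 4)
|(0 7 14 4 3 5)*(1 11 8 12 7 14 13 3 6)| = |(0 14 4 6 1 11 8 12 7 13 3 5)| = 12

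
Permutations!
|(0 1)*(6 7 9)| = 6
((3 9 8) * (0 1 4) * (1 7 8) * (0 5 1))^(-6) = ((0 7 8 3 9)(1 4 5))^(-6) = (0 9 3 8 7)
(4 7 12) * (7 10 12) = (4 10 12) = [0, 1, 2, 3, 10, 5, 6, 7, 8, 9, 12, 11, 4]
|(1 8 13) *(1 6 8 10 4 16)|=|(1 10 4 16)(6 8 13)|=12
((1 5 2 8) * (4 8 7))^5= ((1 5 2 7 4 8))^5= (1 8 4 7 2 5)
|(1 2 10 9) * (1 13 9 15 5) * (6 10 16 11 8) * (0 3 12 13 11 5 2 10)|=|(0 3 12 13 9 11 8 6)(1 10 15 2 16 5)|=24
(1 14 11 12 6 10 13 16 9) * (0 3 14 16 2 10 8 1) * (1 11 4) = (0 3 14 4 1 16 9)(2 10 13)(6 8 11 12) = [3, 16, 10, 14, 1, 5, 8, 7, 11, 0, 13, 12, 6, 2, 4, 15, 9]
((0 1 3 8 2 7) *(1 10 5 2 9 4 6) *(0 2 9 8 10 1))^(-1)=(0 6 4 9 5 10 3 1)(2 7)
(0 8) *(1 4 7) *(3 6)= (0 8)(1 4 7)(3 6)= [8, 4, 2, 6, 7, 5, 3, 1, 0]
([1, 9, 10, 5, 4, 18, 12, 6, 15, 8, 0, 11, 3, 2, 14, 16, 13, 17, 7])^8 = (0 10 2 13 16 15 8 9 1)(3 18 6)(5 7 12)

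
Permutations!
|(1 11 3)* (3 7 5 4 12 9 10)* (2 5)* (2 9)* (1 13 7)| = |(1 11)(2 5 4 12)(3 13 7 9 10)| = 20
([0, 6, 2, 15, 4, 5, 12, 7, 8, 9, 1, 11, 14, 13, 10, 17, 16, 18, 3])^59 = [0, 10, 2, 18, 4, 5, 1, 7, 8, 9, 14, 11, 6, 13, 12, 3, 16, 15, 17]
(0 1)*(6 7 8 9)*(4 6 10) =(0 1)(4 6 7 8 9 10) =[1, 0, 2, 3, 6, 5, 7, 8, 9, 10, 4]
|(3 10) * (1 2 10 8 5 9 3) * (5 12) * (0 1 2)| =|(0 1)(2 10)(3 8 12 5 9)| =10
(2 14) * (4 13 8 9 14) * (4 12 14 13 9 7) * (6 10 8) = (2 12 14)(4 9 13 6 10 8 7) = [0, 1, 12, 3, 9, 5, 10, 4, 7, 13, 8, 11, 14, 6, 2]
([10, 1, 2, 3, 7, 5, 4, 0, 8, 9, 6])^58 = [4, 1, 2, 3, 10, 5, 0, 6, 8, 9, 7]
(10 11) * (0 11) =[11, 1, 2, 3, 4, 5, 6, 7, 8, 9, 0, 10] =(0 11 10)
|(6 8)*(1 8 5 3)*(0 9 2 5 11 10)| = |(0 9 2 5 3 1 8 6 11 10)| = 10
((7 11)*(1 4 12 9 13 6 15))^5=((1 4 12 9 13 6 15)(7 11))^5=(1 6 9 4 15 13 12)(7 11)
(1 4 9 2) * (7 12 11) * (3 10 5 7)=(1 4 9 2)(3 10 5 7 12 11)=[0, 4, 1, 10, 9, 7, 6, 12, 8, 2, 5, 3, 11]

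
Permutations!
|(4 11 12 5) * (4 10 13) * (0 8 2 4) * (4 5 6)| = 12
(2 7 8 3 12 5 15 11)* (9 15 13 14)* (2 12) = (2 7 8 3)(5 13 14 9 15 11 12) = [0, 1, 7, 2, 4, 13, 6, 8, 3, 15, 10, 12, 5, 14, 9, 11]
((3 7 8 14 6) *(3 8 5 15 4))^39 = (3 4 15 5 7)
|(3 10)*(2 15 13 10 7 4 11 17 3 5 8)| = |(2 15 13 10 5 8)(3 7 4 11 17)| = 30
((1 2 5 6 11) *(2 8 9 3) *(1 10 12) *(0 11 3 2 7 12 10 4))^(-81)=(12)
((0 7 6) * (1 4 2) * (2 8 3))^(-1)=((0 7 6)(1 4 8 3 2))^(-1)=(0 6 7)(1 2 3 8 4)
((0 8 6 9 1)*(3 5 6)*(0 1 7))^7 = ((0 8 3 5 6 9 7))^7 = (9)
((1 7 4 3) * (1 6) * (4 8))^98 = ((1 7 8 4 3 6))^98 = (1 8 3)(4 6 7)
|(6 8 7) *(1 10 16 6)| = |(1 10 16 6 8 7)| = 6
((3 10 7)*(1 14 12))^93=(14)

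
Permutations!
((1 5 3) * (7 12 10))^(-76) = ((1 5 3)(7 12 10))^(-76) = (1 3 5)(7 10 12)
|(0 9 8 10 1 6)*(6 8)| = 3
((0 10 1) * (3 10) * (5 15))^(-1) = (0 1 10 3)(5 15)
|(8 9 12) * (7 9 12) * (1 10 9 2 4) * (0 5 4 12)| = |(0 5 4 1 10 9 7 2 12 8)| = 10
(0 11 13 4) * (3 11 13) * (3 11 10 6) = (0 13 4)(3 10 6) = [13, 1, 2, 10, 0, 5, 3, 7, 8, 9, 6, 11, 12, 4]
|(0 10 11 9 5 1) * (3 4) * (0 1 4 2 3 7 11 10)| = 10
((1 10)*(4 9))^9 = (1 10)(4 9)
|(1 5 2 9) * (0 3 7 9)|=7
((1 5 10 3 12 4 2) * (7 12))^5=(1 12 10 2 7 5 4 3)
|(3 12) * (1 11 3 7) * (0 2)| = |(0 2)(1 11 3 12 7)| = 10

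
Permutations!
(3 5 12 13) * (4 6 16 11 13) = (3 5 12 4 6 16 11 13) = [0, 1, 2, 5, 6, 12, 16, 7, 8, 9, 10, 13, 4, 3, 14, 15, 11]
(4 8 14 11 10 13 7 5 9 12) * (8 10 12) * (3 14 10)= (3 14 11 12 4)(5 9 8 10 13 7)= [0, 1, 2, 14, 3, 9, 6, 5, 10, 8, 13, 12, 4, 7, 11]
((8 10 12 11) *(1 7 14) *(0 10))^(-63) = (14)(0 12 8 10 11)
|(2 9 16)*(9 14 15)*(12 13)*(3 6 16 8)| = |(2 14 15 9 8 3 6 16)(12 13)| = 8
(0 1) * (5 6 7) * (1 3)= [3, 0, 2, 1, 4, 6, 7, 5]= (0 3 1)(5 6 7)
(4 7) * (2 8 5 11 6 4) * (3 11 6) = [0, 1, 8, 11, 7, 6, 4, 2, 5, 9, 10, 3] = (2 8 5 6 4 7)(3 11)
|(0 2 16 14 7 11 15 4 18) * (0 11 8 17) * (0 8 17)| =28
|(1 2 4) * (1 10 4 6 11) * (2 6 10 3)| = 12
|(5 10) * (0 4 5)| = 4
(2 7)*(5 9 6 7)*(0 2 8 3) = (0 2 5 9 6 7 8 3) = [2, 1, 5, 0, 4, 9, 7, 8, 3, 6]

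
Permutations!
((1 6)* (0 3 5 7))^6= (0 5)(3 7)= ((0 3 5 7)(1 6))^6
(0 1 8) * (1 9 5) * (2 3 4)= [9, 8, 3, 4, 2, 1, 6, 7, 0, 5]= (0 9 5 1 8)(2 3 4)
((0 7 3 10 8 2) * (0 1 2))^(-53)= ((0 7 3 10 8)(1 2))^(-53)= (0 3 8 7 10)(1 2)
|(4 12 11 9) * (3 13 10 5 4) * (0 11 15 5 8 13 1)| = |(0 11 9 3 1)(4 12 15 5)(8 13 10)| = 60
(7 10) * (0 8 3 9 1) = (0 8 3 9 1)(7 10) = [8, 0, 2, 9, 4, 5, 6, 10, 3, 1, 7]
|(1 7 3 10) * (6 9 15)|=12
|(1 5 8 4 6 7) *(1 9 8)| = |(1 5)(4 6 7 9 8)| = 10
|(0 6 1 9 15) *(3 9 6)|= |(0 3 9 15)(1 6)|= 4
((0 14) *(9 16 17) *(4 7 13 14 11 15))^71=((0 11 15 4 7 13 14)(9 16 17))^71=(0 11 15 4 7 13 14)(9 17 16)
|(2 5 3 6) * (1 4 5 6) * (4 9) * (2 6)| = 5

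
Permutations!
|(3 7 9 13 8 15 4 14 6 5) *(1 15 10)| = |(1 15 4 14 6 5 3 7 9 13 8 10)| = 12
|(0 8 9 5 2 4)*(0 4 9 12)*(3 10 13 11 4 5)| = |(0 8 12)(2 9 3 10 13 11 4 5)| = 24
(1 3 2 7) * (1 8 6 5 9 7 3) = (2 3)(5 9 7 8 6) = [0, 1, 3, 2, 4, 9, 5, 8, 6, 7]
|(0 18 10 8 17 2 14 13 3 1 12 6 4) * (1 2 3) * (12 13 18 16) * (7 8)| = |(0 16 12 6 4)(1 13)(2 14 18 10 7 8 17 3)| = 40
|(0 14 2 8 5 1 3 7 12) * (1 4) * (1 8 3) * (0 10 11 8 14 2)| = |(0 2 3 7 12 10 11 8 5 4 14)| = 11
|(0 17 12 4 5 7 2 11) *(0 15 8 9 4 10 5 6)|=|(0 17 12 10 5 7 2 11 15 8 9 4 6)|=13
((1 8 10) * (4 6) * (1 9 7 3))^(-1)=(1 3 7 9 10 8)(4 6)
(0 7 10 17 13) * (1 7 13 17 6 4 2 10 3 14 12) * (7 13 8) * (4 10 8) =[4, 13, 8, 14, 2, 5, 10, 3, 7, 9, 6, 11, 1, 0, 12, 15, 16, 17] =(17)(0 4 2 8 7 3 14 12 1 13)(6 10)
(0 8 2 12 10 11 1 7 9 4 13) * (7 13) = (0 8 2 12 10 11 1 13)(4 7 9) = [8, 13, 12, 3, 7, 5, 6, 9, 2, 4, 11, 1, 10, 0]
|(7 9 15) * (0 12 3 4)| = |(0 12 3 4)(7 9 15)| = 12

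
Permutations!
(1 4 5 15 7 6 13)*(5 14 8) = [0, 4, 2, 3, 14, 15, 13, 6, 5, 9, 10, 11, 12, 1, 8, 7] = (1 4 14 8 5 15 7 6 13)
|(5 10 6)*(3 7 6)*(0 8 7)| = 7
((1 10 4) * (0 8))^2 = ((0 8)(1 10 4))^2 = (1 4 10)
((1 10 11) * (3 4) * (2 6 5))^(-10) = (1 11 10)(2 5 6)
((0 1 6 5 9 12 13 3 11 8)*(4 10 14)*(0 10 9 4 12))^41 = ((0 1 6 5 4 9)(3 11 8 10 14 12 13))^41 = (0 9 4 5 6 1)(3 13 12 14 10 8 11)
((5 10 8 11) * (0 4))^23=((0 4)(5 10 8 11))^23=(0 4)(5 11 8 10)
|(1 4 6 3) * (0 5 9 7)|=4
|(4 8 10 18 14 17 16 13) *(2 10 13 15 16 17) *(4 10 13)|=10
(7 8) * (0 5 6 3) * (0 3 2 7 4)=[5, 1, 7, 3, 0, 6, 2, 8, 4]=(0 5 6 2 7 8 4)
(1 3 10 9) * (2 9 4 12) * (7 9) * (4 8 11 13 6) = [0, 3, 7, 10, 12, 5, 4, 9, 11, 1, 8, 13, 2, 6] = (1 3 10 8 11 13 6 4 12 2 7 9)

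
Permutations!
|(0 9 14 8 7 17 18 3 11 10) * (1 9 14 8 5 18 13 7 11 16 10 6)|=|(0 14 5 18 3 16 10)(1 9 8 11 6)(7 17 13)|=105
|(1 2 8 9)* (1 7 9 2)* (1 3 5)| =6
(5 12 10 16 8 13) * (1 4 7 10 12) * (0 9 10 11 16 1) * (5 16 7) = (0 9 10 1 4 5)(7 11)(8 13 16) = [9, 4, 2, 3, 5, 0, 6, 11, 13, 10, 1, 7, 12, 16, 14, 15, 8]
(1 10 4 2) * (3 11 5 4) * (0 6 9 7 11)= (0 6 9 7 11 5 4 2 1 10 3)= [6, 10, 1, 0, 2, 4, 9, 11, 8, 7, 3, 5]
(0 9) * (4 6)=(0 9)(4 6)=[9, 1, 2, 3, 6, 5, 4, 7, 8, 0]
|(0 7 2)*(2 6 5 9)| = 6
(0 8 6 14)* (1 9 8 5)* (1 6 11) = [5, 9, 2, 3, 4, 6, 14, 7, 11, 8, 10, 1, 12, 13, 0] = (0 5 6 14)(1 9 8 11)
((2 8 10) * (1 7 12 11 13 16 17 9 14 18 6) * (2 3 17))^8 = (1 10 7 3 12 17 11 9 13 14 16 18 2 6 8)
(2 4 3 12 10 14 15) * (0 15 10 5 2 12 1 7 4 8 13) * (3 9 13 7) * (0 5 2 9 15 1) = (0 1 3)(2 8 7 4 15 12)(5 9 13)(10 14) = [1, 3, 8, 0, 15, 9, 6, 4, 7, 13, 14, 11, 2, 5, 10, 12]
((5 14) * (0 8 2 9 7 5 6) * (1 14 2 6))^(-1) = (0 6 8)(1 14)(2 5 7 9)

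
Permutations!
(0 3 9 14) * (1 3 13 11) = (0 13 11 1 3 9 14) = [13, 3, 2, 9, 4, 5, 6, 7, 8, 14, 10, 1, 12, 11, 0]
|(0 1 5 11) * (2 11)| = 5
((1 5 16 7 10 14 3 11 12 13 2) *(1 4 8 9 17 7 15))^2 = (1 16)(2 8 17 10 3 12)(4 9 7 14 11 13)(5 15)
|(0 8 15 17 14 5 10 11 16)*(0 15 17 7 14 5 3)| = |(0 8 17 5 10 11 16 15 7 14 3)| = 11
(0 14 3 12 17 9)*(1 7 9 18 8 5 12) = [14, 7, 2, 1, 4, 12, 6, 9, 5, 0, 10, 11, 17, 13, 3, 15, 16, 18, 8] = (0 14 3 1 7 9)(5 12 17 18 8)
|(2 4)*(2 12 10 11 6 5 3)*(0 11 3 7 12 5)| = |(0 11 6)(2 4 5 7 12 10 3)| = 21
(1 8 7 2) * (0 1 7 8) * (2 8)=[1, 0, 7, 3, 4, 5, 6, 8, 2]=(0 1)(2 7 8)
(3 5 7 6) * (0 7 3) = [7, 1, 2, 5, 4, 3, 0, 6] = (0 7 6)(3 5)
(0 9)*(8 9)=(0 8 9)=[8, 1, 2, 3, 4, 5, 6, 7, 9, 0]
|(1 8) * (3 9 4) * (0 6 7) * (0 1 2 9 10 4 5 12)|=9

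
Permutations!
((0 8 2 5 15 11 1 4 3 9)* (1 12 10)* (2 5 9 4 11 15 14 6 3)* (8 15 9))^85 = ((0 15 9)(1 11 12 10)(2 8 5 14 6 3 4))^85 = (0 15 9)(1 11 12 10)(2 8 5 14 6 3 4)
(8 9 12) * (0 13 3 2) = (0 13 3 2)(8 9 12) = [13, 1, 0, 2, 4, 5, 6, 7, 9, 12, 10, 11, 8, 3]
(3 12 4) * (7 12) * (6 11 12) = (3 7 6 11 12 4) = [0, 1, 2, 7, 3, 5, 11, 6, 8, 9, 10, 12, 4]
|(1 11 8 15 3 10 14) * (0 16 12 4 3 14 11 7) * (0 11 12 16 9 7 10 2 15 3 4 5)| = |(16)(0 9 7 11 8 3 2 15 14 1 10 12 5)| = 13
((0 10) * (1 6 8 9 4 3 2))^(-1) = (0 10)(1 2 3 4 9 8 6)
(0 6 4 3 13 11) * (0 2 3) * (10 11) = (0 6 4)(2 3 13 10 11) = [6, 1, 3, 13, 0, 5, 4, 7, 8, 9, 11, 2, 12, 10]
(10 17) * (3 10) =(3 10 17) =[0, 1, 2, 10, 4, 5, 6, 7, 8, 9, 17, 11, 12, 13, 14, 15, 16, 3]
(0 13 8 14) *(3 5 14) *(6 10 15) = (0 13 8 3 5 14)(6 10 15) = [13, 1, 2, 5, 4, 14, 10, 7, 3, 9, 15, 11, 12, 8, 0, 6]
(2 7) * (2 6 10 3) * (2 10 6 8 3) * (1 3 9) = [0, 3, 7, 10, 4, 5, 6, 8, 9, 1, 2] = (1 3 10 2 7 8 9)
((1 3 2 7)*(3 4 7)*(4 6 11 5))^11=(1 7 4 5 11 6)(2 3)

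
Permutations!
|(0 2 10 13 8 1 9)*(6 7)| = 14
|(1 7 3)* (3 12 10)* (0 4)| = |(0 4)(1 7 12 10 3)| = 10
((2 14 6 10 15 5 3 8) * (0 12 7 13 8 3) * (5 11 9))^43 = (0 8 10 5 13 6 9 7 14 11 12 2 15)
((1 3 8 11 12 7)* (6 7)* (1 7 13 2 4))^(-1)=((1 3 8 11 12 6 13 2 4))^(-1)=(1 4 2 13 6 12 11 8 3)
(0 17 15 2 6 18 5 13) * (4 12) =(0 17 15 2 6 18 5 13)(4 12) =[17, 1, 6, 3, 12, 13, 18, 7, 8, 9, 10, 11, 4, 0, 14, 2, 16, 15, 5]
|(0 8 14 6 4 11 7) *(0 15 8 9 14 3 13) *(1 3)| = 12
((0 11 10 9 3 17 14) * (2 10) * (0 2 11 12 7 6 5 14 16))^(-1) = (0 16 17 3 9 10 2 14 5 6 7 12)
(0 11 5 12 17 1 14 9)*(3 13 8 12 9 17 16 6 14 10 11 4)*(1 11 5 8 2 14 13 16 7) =[4, 10, 14, 16, 3, 9, 13, 1, 12, 0, 5, 8, 7, 2, 17, 15, 6, 11] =(0 4 3 16 6 13 2 14 17 11 8 12 7 1 10 5 9)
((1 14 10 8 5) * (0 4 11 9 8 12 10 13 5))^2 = ((0 4 11 9 8)(1 14 13 5)(10 12))^2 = (0 11 8 4 9)(1 13)(5 14)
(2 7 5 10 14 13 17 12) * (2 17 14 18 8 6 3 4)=[0, 1, 7, 4, 2, 10, 3, 5, 6, 9, 18, 11, 17, 14, 13, 15, 16, 12, 8]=(2 7 5 10 18 8 6 3 4)(12 17)(13 14)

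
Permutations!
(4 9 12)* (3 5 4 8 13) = (3 5 4 9 12 8 13) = [0, 1, 2, 5, 9, 4, 6, 7, 13, 12, 10, 11, 8, 3]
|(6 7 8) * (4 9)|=6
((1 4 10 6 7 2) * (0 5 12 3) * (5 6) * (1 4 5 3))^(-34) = ((0 6 7 2 4 10 3)(1 5 12))^(-34) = (0 6 7 2 4 10 3)(1 12 5)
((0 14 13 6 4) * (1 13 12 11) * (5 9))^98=((0 14 12 11 1 13 6 4)(5 9))^98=(0 12 1 6)(4 14 11 13)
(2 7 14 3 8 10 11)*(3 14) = (14)(2 7 3 8 10 11) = [0, 1, 7, 8, 4, 5, 6, 3, 10, 9, 11, 2, 12, 13, 14]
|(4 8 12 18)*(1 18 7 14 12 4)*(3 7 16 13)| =6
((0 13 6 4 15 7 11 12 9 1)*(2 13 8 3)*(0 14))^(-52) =(0 13 7 1 3 4 12)(2 15 9 8 6 11 14)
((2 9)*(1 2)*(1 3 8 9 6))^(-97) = (1 6 2)(3 9 8)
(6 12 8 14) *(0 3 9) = [3, 1, 2, 9, 4, 5, 12, 7, 14, 0, 10, 11, 8, 13, 6] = (0 3 9)(6 12 8 14)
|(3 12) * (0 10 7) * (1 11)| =|(0 10 7)(1 11)(3 12)| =6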